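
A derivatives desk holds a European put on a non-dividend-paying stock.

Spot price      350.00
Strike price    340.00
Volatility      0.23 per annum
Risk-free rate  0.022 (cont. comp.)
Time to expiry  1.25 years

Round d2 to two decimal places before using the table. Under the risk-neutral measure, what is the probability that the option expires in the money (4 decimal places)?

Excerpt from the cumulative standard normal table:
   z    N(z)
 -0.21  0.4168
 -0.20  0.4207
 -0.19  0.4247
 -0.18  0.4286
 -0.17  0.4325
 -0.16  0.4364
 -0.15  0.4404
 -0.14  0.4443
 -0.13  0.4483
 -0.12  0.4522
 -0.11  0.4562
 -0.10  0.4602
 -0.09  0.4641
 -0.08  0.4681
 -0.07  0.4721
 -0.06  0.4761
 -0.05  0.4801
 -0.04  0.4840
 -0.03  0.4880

0.4641

T = 1.25;  σ√T = 0.2571
ln(S/K) + (r + σ²/2)T = ln(350/340) + (0.022 + 0.23²/2)·1.25 = 0.0290 + 0.0606 = 0.0896
d₁ = 0.0896 / 0.2571 = 0.3482 → 0.35
d₂ = d₁ − σ√T = 0.3482 − 0.2571 = 0.0911 → 0.09
Pr(exercise) under Q = N(−d₂) = N(-0.09) = 0.4641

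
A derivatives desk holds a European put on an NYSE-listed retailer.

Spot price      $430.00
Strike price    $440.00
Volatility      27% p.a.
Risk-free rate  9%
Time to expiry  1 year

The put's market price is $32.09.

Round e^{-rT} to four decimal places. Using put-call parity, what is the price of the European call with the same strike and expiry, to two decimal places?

$59.97

e^(−rT) = e^(−0.09·1) = 0.9139
Put-call parity: C − P = S − K·e^(−rT) = 430 − 440·0.9139 = 430 − 402.1160 = 27.8840
C = P + (C − P) = 32.09 + (27.8840) = 59.9740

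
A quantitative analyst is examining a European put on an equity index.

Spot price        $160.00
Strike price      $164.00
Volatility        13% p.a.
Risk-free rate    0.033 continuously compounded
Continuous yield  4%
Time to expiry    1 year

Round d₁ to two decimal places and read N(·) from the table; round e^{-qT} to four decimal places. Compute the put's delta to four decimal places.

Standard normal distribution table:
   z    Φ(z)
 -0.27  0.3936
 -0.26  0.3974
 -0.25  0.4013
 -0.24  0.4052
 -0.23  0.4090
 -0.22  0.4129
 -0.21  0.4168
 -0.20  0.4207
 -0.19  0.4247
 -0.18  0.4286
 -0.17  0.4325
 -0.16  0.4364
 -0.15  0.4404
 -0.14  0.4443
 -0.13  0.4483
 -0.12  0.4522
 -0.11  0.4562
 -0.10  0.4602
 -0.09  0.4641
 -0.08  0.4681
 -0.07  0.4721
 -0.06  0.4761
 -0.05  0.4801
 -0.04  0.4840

σ√T = 0.13 × 1.0000 = 0.1300
ln(S/K) + (r − q + σ²/2)T = ln(160/164) + (0.033 − 0.04 + 0.13²/2)·1 = -0.0247 + 0.0015 = -0.0232
d₁ = -0.0232 / 0.1300 = -0.1788 ≈ -0.18
N(d₁) = N(-0.18) = 0.4286
Δ_put = exp(−qT)·(N(d₁) − 1) = 0.9608·(0.4286 − 1) = -0.5490

-0.5490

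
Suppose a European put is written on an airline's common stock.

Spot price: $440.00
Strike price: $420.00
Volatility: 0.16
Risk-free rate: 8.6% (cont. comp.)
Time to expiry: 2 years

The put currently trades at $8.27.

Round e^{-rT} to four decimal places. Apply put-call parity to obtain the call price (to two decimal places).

exp(−rT) = exp(−0.086·2) = 0.8420
Put-call parity: C − P = S − K·e^(−rT) = 440 − 420·0.8420 = 440 − 353.6400 = 86.3600
C = P + (C − P) = 8.27 + (86.3600) = 94.6300

$94.63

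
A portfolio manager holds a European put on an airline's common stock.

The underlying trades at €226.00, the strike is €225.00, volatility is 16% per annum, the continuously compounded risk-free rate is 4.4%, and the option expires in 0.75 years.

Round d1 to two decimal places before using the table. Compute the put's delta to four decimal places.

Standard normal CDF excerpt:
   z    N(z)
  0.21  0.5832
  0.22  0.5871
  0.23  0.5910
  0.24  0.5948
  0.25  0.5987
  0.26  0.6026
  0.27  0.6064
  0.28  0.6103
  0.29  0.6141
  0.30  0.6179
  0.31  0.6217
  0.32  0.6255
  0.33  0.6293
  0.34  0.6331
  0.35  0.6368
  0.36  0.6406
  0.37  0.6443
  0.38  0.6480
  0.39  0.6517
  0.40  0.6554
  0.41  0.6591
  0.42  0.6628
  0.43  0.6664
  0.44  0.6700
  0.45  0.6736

σ√T = 0.16·√0.75 = 0.1386
d₁ = [ln(226/225) + (0.044 + 0.16²/2)·0.75] / 0.1386 = [0.0044 + 0.0426] / 0.1386 = 0.3394 which rounds to 0.34
N(d₁) = N(0.34) = 0.6331
Δ_put = N(d₁) − 1 = 0.6331 − 1 = -0.3669

-0.3669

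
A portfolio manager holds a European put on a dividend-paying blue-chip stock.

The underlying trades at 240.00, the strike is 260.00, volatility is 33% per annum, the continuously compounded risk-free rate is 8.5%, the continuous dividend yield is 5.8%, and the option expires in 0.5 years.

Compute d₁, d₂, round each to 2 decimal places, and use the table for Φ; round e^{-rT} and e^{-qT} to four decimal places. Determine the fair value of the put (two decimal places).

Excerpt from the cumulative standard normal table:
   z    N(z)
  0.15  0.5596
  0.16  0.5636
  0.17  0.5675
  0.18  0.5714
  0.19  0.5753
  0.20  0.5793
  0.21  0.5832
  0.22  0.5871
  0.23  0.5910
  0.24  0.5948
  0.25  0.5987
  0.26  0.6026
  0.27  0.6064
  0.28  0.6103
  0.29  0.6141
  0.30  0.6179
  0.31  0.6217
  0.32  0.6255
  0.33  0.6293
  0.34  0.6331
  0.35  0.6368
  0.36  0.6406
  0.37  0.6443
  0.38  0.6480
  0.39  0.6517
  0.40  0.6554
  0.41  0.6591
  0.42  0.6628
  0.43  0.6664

T = 0.5;  σ√T = 0.2333
d₁ = [ln(240/260) + (0.085 − 0.058 + 0.33²/2)·0.5] / 0.2333 = [-0.0800 + 0.0407] / 0.2333 = -0.1685 ≈ -0.17
d₂ = d₁ − σ√T = -0.1685 − 0.2333 = -0.4018 ≈ -0.40
exp(−qT) = exp(−0.058·0.5) = 0.9714;  exp(−rT) = exp(−0.085·0.5) = 0.9584
P = 260·0.9584·N(0.40) − 240·0.9714·N(0.17) = 260·0.9584·0.6554 − 240·0.9714·0.5675 = 163.3152 − 132.3047 = 31.0105

31.01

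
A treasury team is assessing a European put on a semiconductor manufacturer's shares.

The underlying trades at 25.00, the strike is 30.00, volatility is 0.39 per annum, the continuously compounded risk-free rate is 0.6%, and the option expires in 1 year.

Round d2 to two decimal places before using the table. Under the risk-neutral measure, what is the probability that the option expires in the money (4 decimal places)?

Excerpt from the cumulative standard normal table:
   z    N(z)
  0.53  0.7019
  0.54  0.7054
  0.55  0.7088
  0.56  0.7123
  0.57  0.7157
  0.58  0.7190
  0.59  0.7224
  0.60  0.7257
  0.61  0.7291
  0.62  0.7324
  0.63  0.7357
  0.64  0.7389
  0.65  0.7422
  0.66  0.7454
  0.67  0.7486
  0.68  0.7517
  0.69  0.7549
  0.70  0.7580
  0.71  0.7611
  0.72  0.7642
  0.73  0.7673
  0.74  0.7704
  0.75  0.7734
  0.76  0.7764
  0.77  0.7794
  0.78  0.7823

σ√T = 0.39 × 1.0000 = 0.3900
ln(S/K) + (r + σ²/2)T = ln(25/30) + (0.006 + 0.39²/2)·1 = -0.1823 + 0.0821 = -0.1003
d₁ = -0.1003 / 0.3900 = -0.2571 → -0.26
d₂ = d₁ − σ√T = -0.2571 − 0.3900 = -0.6471 → -0.65
Risk-neutral Pr[S_T < K] = N(−d₂) = N(0.65) = 0.7422

0.7422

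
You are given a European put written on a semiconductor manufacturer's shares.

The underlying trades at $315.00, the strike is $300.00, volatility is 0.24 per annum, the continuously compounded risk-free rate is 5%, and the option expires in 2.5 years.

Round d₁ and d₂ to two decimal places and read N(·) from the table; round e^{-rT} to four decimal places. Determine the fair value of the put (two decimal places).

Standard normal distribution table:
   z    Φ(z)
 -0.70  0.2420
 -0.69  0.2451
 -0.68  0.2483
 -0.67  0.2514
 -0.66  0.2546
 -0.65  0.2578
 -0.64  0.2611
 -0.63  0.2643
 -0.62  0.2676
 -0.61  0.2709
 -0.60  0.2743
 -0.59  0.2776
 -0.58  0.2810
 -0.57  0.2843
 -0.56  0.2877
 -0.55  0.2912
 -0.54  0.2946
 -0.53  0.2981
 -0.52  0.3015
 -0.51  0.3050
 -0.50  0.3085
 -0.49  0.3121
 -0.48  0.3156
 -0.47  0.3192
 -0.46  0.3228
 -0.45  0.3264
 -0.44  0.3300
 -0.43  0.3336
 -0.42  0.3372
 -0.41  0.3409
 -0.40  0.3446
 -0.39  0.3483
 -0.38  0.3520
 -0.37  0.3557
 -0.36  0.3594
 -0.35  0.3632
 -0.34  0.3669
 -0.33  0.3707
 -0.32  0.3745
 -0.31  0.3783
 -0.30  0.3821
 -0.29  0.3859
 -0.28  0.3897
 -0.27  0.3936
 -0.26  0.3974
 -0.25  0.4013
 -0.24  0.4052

T = 2.5;  σ√T = 0.3795
ln(S/K) + (r + σ²/2)T = ln(315/300) + (0.05 + 0.24²/2)·2.5 = 0.0488 + 0.1970 = 0.2458
d₁ = 0.2458 / 0.3795 = 0.6477 ≈ 0.65
d₂ = d₁ − σ√T = 0.6477 − 0.3795 = 0.2682 ≈ 0.27
e^(−rT) = e^(−0.05·2.5) = 0.8825
N(−d₂) = N(-0.27) = 0.3936;  N(−d₁) = N(-0.65) = 0.2578
P = 300·0.8825·0.3936 − 315·0.2578 = 104.2056 − 81.2070 = 22.9986

$23.00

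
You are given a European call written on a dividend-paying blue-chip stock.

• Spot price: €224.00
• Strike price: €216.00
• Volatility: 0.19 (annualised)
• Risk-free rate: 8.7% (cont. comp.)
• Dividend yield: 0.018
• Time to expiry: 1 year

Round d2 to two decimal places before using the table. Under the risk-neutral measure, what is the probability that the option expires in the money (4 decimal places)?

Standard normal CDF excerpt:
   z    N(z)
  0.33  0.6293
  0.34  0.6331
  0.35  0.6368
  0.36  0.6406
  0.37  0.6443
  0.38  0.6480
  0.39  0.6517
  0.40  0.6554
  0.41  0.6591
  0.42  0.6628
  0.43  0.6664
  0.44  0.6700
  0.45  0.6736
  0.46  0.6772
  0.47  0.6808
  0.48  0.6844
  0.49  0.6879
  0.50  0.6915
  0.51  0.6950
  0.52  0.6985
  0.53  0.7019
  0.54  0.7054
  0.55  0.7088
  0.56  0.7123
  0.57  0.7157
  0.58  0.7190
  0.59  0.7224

0.6772

σ√T = 0.19·√1 = 0.1900
ln(S/K) + (r − q + σ²/2)T = ln(224/216) + (0.087 − 0.018 + 0.19²/2)·1 = 0.0364 + 0.0870 = 0.1234
d₁ = 0.1234 / 0.1900 = 0.6496 which rounds to 0.65
d₂ = d₁ − σ√T = 0.6496 − 0.1900 = 0.4596 which rounds to 0.46
Risk-neutral Pr[S_T > K] = N(d₂) = N(0.46) = 0.6772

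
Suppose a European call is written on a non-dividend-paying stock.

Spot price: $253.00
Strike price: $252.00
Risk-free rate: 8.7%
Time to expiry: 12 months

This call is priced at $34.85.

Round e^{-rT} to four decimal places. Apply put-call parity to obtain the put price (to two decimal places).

exp(−rT) = exp(−0.087·1) = 0.9167
Put-call parity: C − P = S − K·e^(−rT) = 253 − 252·0.9167 = 253 − 231.0084 = 21.9916
P = C − (C − P) = 34.85 − (21.9916) = 12.8584

$12.86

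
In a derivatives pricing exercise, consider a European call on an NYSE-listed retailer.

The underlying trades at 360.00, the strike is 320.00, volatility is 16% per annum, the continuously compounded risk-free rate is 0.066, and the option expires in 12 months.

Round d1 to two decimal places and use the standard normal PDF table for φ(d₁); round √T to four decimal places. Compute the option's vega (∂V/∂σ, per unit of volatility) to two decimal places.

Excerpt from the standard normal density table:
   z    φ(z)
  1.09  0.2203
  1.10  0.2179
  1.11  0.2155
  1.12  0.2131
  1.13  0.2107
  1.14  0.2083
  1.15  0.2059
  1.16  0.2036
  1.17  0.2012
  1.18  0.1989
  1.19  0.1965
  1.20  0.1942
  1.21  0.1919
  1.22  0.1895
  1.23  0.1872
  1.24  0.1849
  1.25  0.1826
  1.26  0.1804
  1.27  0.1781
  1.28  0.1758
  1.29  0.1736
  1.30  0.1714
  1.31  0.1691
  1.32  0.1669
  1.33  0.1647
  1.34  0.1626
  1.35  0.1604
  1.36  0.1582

T = 1;  σ√T = 0.1600
d₁ = [ln(360/320) + (0.066 + ½·0.16²)·1] / (σ√T) = (0.1178 + 0.0788) / 0.1600 = 1.2286 which rounds to 1.23
√T = √1 = 1.0000
φ(d₁) = φ(1.23) = 0.1872
vega = S·φ(d₁)·√T = 360·0.1872·1.0000 = 67.3920

67.39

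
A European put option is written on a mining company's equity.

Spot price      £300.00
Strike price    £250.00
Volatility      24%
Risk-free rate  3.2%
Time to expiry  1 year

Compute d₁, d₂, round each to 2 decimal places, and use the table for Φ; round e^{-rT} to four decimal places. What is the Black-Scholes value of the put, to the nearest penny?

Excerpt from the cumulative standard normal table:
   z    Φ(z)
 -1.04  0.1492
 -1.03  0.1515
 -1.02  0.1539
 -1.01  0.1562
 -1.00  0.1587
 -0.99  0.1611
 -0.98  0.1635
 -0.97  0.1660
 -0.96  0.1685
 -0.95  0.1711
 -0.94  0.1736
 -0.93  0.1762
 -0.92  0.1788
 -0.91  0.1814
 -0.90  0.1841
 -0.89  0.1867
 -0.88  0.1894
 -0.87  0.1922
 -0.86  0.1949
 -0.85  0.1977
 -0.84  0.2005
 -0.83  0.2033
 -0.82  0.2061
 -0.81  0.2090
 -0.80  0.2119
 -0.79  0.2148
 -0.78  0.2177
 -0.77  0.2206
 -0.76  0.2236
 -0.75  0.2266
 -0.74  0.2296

T = 1;  σ√T = 0.2400
ln(S/K) + (r + σ²/2)T = ln(300/250) + (0.032 + 0.24²/2)·1 = 0.1823 + 0.0608 = 0.2431
d₁ = 0.2431 / 0.2400 = 1.0130 ⇒ 1.01
d₂ = d₁ − σ√T = 1.0130 − 0.2400 = 0.7730 ⇒ 0.77
exp(−rT) = exp(−0.032·1) = 0.9685
N(−d₂) = N(-0.77) = 0.2206;  N(−d₁) = N(-1.01) = 0.1562
P = 250·0.9685·0.2206 − 300·0.1562 = 53.4128 − 46.8600 = 6.5528

£6.55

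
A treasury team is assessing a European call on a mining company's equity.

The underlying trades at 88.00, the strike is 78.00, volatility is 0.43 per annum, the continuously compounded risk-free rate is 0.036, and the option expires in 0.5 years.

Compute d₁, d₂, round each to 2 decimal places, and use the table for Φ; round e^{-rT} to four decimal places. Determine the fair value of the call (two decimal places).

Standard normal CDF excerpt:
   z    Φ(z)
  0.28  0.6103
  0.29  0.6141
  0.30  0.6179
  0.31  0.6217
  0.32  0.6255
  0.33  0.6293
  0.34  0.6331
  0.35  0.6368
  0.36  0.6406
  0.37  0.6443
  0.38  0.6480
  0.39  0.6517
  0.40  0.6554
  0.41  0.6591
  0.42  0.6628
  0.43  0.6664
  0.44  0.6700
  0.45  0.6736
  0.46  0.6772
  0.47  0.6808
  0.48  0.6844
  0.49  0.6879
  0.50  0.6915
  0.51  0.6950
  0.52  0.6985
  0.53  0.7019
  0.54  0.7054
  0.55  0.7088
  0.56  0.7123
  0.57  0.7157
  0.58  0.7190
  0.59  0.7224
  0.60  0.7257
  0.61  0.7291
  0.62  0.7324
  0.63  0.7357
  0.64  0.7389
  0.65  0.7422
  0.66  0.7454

σ√T = 0.43 × 0.7071 = 0.3041
d₁ = [ln(88/78) + (0.036 + 0.43²/2)·0.5] / 0.3041 = [0.1206 + 0.0642] / 0.3041 = 0.6080 → 0.61
d₂ = d₁ − σ√T = 0.6080 − 0.3041 = 0.3039 → 0.30
e^(−rT) = e^(−0.036·0.5) = 0.9822
C = 88·N(0.61) − 78·0.9822·N(0.30) = 88·0.7291 − 78·0.9822·0.6179 = 64.1608 − 47.3383 = 16.8225

16.82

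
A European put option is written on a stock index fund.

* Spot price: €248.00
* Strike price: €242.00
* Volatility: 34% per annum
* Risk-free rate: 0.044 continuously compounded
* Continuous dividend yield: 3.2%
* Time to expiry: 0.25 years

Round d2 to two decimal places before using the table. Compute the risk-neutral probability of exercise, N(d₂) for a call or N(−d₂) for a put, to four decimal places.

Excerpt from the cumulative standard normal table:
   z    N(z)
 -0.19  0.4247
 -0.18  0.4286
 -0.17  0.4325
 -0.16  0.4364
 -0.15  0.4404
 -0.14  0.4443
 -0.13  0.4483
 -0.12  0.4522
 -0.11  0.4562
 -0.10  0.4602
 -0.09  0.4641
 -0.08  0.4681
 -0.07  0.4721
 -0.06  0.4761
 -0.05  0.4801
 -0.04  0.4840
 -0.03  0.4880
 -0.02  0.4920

0.4681

σ√T = 0.34 × 0.5000 = 0.1700
d₁ = [ln(248/242) + (0.044 − 0.032 + ½·0.34²)·0.25] / (σ√T) = (0.0245 + 0.0175) / 0.1700 = 0.2467 ⇒ 0.25
d₂ = 0.2467 − 0.1700 = 0.0767 ⇒ 0.08
Pr(exercise) under Q = N(−d₂) = N(-0.08) = 0.4681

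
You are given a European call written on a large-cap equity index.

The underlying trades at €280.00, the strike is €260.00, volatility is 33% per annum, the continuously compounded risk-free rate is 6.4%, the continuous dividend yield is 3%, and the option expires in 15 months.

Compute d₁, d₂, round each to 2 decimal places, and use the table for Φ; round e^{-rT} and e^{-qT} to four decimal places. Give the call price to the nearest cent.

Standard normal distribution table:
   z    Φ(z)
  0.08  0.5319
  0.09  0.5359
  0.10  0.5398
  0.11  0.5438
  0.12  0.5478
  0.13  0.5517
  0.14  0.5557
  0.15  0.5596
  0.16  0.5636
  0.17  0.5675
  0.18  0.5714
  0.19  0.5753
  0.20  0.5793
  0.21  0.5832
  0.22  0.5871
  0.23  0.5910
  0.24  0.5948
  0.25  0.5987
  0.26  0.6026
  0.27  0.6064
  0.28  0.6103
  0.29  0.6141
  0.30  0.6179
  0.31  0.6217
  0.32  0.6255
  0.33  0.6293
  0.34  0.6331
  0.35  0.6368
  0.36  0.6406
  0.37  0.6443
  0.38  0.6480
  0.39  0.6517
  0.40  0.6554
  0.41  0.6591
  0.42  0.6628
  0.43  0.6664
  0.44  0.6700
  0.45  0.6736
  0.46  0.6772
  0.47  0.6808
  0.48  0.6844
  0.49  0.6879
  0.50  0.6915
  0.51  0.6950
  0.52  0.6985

T = 1.25;  σ√T = 0.3690
ln(S/K) + (r − q + σ²/2)T = ln(280/260) + (0.064 − 0.03 + 0.33²/2)·1.25 = 0.0741 + 0.1106 = 0.1847
d₁ = 0.1847 / 0.3690 = 0.5005 which rounds to 0.50
d₂ = d₁ − σ√T = 0.5005 − 0.3690 = 0.1316 which rounds to 0.13
exp(−qT) = exp(−0.03·1.25) = 0.9632;  exp(−rT) = exp(−0.064·1.25) = 0.9231
N(d₁) = N(0.50) = 0.6915;  N(d₂) = N(0.13) = 0.5517
C = 280·0.9632·0.6915 − 260·0.9231·0.5517 = 186.4948 − 132.4113 = 54.0835

€54.08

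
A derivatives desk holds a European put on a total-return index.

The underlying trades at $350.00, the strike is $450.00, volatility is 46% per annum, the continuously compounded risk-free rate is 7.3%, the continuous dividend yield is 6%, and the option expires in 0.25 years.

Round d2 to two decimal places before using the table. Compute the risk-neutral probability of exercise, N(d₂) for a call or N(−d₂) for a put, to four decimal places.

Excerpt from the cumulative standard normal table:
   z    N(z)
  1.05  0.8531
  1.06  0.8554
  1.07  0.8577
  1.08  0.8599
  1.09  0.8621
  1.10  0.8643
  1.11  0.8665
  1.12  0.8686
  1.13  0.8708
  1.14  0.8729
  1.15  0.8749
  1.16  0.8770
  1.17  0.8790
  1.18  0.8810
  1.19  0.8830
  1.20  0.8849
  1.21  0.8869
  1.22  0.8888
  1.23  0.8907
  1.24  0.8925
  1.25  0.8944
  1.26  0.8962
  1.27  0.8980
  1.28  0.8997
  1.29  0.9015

0.8830

T = 0.25;  σ√T = 0.2300
ln(S/K) + (r − q + σ²/2)T = ln(350/450) + (0.073 − 0.06 + 0.46²/2)·0.25 = -0.2513 + 0.0297 = -0.2216
d₁ = -0.2216 / 0.2300 = -0.9635 → -0.96
d₂ = d₁ − σ√T = -0.9635 − 0.2300 = -1.1935 → -1.19
Pr(exercise) under Q = N(−d₂) = N(1.19) = 0.8830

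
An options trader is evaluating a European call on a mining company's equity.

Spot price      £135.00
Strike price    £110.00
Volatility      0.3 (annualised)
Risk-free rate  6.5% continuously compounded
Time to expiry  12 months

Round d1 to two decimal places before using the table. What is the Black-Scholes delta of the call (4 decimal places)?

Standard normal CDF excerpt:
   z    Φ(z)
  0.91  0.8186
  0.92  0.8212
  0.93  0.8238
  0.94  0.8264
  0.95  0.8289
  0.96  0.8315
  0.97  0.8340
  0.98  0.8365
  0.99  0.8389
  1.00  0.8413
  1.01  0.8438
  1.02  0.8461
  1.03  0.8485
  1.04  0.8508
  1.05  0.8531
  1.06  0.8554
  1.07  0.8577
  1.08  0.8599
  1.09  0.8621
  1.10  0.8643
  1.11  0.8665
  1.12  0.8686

σ√T = 0.3·√1 = 0.3000
d₁ = [ln(135/110) + (0.065 + 0.3²/2)·1] / 0.3000 = [0.2048 + 0.1100] / 0.3000 = 1.0493 ⇒ 1.05
N(d₁) = N(1.05) = 0.8531
Δ_call = N(d₁) = 0.8531

0.8531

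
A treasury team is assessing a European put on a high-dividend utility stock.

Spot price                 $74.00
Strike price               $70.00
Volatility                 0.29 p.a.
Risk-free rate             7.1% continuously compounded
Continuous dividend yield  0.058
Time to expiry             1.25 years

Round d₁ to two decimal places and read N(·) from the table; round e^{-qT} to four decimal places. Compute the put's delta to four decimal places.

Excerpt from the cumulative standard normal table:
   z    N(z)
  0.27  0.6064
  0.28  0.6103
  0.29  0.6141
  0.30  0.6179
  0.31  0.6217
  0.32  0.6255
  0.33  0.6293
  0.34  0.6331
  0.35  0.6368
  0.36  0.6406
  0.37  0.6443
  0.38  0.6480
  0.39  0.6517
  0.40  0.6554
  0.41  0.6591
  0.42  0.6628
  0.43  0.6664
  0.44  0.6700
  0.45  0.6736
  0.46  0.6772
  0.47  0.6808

-0.3274

σ√T = 0.29 × 1.1180 = 0.3242
d₁ = [ln(74/70) + (0.071 − 0.058 + ½·0.29²)·1.25] / (σ√T) = (0.0556 + 0.0688) / 0.3242 = 0.3836 which rounds to 0.38
N(d₁) = N(0.38) = 0.6480
Δ_put = e^(−qT)·(N(d₁) − 1) = 0.9301·(0.6480 − 1) = -0.3274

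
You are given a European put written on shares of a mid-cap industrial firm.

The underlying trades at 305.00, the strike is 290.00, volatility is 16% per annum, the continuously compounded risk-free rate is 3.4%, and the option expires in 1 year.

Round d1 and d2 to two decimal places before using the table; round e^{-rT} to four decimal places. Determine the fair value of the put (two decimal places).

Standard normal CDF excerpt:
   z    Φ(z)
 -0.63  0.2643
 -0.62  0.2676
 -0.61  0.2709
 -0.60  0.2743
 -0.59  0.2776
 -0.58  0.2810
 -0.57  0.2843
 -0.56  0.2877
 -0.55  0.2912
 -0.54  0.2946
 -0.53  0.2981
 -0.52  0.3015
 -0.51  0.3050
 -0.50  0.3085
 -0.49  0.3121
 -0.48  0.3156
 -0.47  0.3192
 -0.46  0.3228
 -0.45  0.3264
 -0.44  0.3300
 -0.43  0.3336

σ√T = 0.16 × 1.0000 = 0.1600
d₁ = [ln(305/290) + (0.034 + ½·0.16²)·1] / (σ√T) = (0.0504 + 0.0468) / 0.1600 = 0.6077 → 0.61
d₂ = 0.6077 − 0.1600 = 0.4477 → 0.45
exp(−rT) = exp(−0.034·1) = 0.9666
N(−d₂) = N(-0.45) = 0.3264;  N(−d₁) = N(-0.61) = 0.2709
P = 290·0.9666·0.3264 − 305·0.2709 = 91.4945 − 82.6245 = 8.8700

8.87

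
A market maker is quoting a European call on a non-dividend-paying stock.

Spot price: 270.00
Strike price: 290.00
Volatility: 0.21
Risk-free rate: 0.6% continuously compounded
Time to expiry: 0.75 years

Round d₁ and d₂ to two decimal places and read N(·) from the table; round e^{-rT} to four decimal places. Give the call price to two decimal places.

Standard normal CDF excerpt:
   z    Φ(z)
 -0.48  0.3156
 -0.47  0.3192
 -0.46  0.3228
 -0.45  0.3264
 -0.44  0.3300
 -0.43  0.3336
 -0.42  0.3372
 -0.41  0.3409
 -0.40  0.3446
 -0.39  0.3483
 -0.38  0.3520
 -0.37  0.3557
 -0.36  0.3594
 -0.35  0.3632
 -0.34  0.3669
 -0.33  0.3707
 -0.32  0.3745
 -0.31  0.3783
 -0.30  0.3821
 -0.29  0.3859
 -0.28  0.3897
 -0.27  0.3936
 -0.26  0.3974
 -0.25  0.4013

σ√T = 0.21·√0.75 = 0.1819
d₁ = [ln(270/290) + (0.006 + ½·0.21²)·0.75] / (σ√T) = (-0.0715 + 0.0210) / 0.1819 = -0.2772 → -0.28
d₂ = -0.2772 − 0.1819 = -0.4591 → -0.46
e^(−rT) = e^(−0.006·0.75) = 0.9955
N(d₁) = N(-0.28) = 0.3897;  N(d₂) = N(-0.46) = 0.3228
C = 270·0.3897 − 290·0.9955·0.3228 = 105.2190 − 93.1907 = 12.0283

12.03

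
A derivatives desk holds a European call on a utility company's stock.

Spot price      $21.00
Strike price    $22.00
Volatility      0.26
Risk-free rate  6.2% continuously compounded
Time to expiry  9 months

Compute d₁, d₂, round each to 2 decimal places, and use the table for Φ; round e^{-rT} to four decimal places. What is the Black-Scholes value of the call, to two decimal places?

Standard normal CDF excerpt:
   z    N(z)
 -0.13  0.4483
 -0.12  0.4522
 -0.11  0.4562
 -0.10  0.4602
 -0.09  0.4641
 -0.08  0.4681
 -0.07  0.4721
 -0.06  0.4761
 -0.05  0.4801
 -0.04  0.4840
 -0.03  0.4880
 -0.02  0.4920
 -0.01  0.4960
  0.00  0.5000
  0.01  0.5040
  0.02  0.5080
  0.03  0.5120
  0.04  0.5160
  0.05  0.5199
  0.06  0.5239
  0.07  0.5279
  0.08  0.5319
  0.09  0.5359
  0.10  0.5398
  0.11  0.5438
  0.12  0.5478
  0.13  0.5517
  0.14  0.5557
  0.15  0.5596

σ√T = 0.26 × 0.8660 = 0.2252
d₁ = [ln(21/22) + (0.062 + ½·0.26²)·0.75] / (σ√T) = (-0.0465 + 0.0718) / 0.2252 = 0.1125 → 0.11
d₂ = 0.1125 − 0.2252 = -0.1127 → -0.11
e^(−rT) = e^(−0.062·0.75) = 0.9546
N(d₁) = N(0.11) = 0.5438;  N(d₂) = N(-0.11) = 0.4562
C = 21·0.5438 − 22·0.9546·0.4562 = 11.4198 − 9.5807 = 1.8391

$1.84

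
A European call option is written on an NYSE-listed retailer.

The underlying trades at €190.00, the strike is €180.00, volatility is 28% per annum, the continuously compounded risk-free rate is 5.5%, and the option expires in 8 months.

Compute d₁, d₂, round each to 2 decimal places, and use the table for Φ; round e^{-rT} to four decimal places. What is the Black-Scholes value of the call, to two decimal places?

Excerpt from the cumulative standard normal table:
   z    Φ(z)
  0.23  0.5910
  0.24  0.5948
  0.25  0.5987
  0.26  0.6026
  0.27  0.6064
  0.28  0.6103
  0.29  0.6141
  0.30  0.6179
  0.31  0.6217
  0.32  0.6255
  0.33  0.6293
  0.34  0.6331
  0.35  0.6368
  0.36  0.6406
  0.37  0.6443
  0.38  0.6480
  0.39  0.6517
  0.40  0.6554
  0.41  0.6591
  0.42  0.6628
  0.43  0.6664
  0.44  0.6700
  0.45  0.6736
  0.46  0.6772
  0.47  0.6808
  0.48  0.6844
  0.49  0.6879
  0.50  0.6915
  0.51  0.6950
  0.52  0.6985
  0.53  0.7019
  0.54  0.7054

σ√T = 0.28·√0.6667 = 0.2286
d₁ = [ln(190/180) + (0.055 + 0.28²/2)·0.6667] / 0.2286 = [0.0541 + 0.0628] / 0.2286 = 0.5112 ⇒ 0.51
d₂ = d₁ − σ√T = 0.5112 − 0.2286 = 0.2826 ⇒ 0.28
exp(−rT) = exp(−0.055·0.6667) = 0.9640
C = 190·N(0.51) − 180·0.9640·N(0.28) = 190·0.6950 − 180·0.9640·0.6103 = 132.0500 − 105.8993 = 26.1507

€26.15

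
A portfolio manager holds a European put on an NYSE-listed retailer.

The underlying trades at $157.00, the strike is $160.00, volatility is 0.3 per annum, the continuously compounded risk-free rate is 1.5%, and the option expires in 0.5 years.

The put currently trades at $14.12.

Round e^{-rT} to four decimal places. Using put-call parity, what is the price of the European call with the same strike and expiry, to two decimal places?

$12.32

e^(−rT) = e^(−0.015·0.5) = 0.9925
Put-call parity: C − P = S − K·e^(−rT) = 157 − 160·0.9925 = 157 − 158.8000 = -1.8000
C = P + (C − P) = 14.12 + (-1.8000) = 12.3200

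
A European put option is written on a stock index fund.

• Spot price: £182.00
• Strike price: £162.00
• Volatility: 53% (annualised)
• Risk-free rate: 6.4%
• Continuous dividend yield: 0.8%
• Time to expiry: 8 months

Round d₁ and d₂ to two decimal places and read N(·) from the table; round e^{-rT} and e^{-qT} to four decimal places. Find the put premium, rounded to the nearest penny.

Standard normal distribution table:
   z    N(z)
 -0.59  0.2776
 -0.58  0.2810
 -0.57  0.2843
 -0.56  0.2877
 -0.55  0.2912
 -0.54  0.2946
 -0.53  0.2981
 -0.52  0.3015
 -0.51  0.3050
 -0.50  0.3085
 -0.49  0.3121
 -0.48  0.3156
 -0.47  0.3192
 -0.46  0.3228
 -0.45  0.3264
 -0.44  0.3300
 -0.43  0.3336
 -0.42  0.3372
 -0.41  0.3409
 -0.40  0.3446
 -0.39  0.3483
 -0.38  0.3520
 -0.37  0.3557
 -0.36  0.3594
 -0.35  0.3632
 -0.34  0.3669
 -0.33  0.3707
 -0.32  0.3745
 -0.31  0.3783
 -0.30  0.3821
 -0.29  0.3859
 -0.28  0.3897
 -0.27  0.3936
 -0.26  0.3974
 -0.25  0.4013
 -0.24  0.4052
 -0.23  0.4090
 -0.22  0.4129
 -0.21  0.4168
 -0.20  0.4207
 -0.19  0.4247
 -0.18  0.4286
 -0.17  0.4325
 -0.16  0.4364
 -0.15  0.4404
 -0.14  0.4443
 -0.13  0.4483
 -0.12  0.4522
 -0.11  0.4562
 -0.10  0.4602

T = 0.6667;  σ√T = 0.4327
ln(S/K) + (r − q + σ²/2)T = ln(182/162) + (0.064 − 0.008 + 0.53²/2)·0.6667 = 0.1164 + 0.1310 = 0.2474
d₁ = 0.2474 / 0.4327 = 0.5716 ⇒ 0.57
d₂ = d₁ − σ√T = 0.5716 − 0.4327 = 0.1389 ⇒ 0.14
exp(−qT) = exp(−0.008·0.6667) = 0.9947;  exp(−rT) = exp(−0.064·0.6667) = 0.9582
N(−d₂) = N(-0.14) = 0.4443;  N(−d₁) = N(-0.57) = 0.2843
P = 162·0.9582·0.4443 − 182·0.9947·0.2843 = 68.9680 − 51.4684 = 17.4996

£17.50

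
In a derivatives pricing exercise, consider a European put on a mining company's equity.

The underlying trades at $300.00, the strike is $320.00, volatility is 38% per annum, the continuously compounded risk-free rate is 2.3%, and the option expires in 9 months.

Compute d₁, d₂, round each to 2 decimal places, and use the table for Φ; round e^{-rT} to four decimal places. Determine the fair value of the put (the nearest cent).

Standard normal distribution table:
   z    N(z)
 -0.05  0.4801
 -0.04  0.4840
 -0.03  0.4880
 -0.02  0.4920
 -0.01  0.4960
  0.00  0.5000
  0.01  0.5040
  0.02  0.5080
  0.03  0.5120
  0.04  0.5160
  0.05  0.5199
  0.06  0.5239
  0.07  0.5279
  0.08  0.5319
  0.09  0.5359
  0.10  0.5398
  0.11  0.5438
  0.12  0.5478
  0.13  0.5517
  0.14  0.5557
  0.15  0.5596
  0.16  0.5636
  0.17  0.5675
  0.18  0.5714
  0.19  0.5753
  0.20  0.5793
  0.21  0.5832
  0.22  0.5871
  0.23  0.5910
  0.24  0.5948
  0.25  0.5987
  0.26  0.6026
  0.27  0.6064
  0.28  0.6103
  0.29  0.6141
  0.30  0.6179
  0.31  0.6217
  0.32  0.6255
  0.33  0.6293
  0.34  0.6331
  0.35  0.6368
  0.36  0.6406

$47.94

T = 0.75;  σ√T = 0.3291
d₁ = [ln(300/320) + (0.023 + 0.38²/2)·0.75] / 0.3291 = [-0.0645 + 0.0714] / 0.3291 = 0.0208 → 0.02
d₂ = d₁ − σ√T = 0.0208 − 0.3291 = -0.3082 → -0.31
e^(−rT) = e^(−0.023·0.75) = 0.9829
N(−d₂) = N(0.31) = 0.6217;  N(−d₁) = N(-0.02) = 0.4920
P = 320·0.9829·0.6217 − 300·0.4920 = 195.5421 − 147.6000 = 47.9421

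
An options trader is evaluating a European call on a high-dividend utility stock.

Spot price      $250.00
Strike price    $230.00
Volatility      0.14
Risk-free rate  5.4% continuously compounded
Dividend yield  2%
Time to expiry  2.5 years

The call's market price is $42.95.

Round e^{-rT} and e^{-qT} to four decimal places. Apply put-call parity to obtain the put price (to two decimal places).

exp(−qT) = exp(−0.02·2.5) = 0.9512;  exp(−rT) = exp(−0.054·2.5) = 0.8737
Put-call parity: C − P = S·e^(−qT) − K·e^(−rT) = 250·0.9512 − 230·0.8737 = 237.8000 − 200.9510 = 36.8490
P = C − (C − P) = 42.95 − (36.8490) = 6.1010

$6.10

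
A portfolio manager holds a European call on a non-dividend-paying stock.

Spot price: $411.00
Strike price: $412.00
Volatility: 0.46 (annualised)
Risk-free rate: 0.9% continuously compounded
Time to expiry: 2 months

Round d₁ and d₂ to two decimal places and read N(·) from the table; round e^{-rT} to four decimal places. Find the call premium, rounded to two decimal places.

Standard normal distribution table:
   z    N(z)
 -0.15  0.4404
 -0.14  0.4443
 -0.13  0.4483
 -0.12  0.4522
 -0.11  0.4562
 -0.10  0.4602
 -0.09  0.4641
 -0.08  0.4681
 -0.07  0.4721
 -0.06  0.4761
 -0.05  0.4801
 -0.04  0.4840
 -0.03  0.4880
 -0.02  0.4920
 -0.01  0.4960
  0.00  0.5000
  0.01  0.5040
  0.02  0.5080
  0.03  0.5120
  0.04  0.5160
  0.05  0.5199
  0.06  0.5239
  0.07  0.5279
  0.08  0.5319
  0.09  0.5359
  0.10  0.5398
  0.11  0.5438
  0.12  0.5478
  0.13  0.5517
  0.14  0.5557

$30.94

σ√T = 0.46 × 0.4082 = 0.1878
d₁ = [ln(411/412) + (0.009 + 0.46²/2)·0.1667] / 0.1878 = [-0.0024 + 0.0191] / 0.1878 = 0.0889 which rounds to 0.09
d₂ = d₁ − σ√T = 0.0889 − 0.1878 = -0.0989 which rounds to -0.10
exp(−rT) = exp(−0.009·0.1667) = 0.9985
N(d₁) = N(0.09) = 0.5359;  N(d₂) = N(-0.10) = 0.4602
C = 411·0.5359 − 412·0.9985·0.4602 = 220.2549 − 189.3180 = 30.9369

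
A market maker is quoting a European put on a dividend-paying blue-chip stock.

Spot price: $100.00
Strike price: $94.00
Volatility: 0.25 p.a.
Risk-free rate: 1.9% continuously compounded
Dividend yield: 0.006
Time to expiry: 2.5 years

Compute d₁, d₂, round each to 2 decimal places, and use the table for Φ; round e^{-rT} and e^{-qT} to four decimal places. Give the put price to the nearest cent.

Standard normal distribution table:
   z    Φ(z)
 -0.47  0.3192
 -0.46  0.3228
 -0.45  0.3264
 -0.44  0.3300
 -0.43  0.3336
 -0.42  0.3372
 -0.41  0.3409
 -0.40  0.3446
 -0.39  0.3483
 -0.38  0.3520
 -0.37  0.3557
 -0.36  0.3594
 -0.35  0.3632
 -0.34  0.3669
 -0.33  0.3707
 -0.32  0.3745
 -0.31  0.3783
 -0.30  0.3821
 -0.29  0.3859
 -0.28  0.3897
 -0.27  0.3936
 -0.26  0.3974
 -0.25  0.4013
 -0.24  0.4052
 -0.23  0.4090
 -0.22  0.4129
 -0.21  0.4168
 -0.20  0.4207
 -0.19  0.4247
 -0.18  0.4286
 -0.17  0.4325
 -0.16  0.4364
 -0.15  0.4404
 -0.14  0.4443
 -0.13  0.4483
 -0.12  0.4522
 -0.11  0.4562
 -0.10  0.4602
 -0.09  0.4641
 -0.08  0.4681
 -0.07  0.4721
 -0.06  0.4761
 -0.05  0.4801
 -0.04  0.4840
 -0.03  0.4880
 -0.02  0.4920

σ√T = 0.25 × 1.5811 = 0.3953
d₁ = [ln(100/94) + (0.019 − 0.006 + 0.25²/2)·2.5] / 0.3953 = [0.0619 + 0.1106] / 0.3953 = 0.4364 → 0.44
d₂ = d₁ − σ√T = 0.4364 − 0.3953 = 0.0411 → 0.04
e^(−qT) = e^(−0.006·2.5) = 0.9851;  e^(−rT) = e^(−0.019·2.5) = 0.9536
N(−d₂) = N(-0.04) = 0.4840;  N(−d₁) = N(-0.44) = 0.3300
P = 94·0.9536·0.4840 − 100·0.9851·0.3300 = 43.3850 − 32.5083 = 10.8767

$10.88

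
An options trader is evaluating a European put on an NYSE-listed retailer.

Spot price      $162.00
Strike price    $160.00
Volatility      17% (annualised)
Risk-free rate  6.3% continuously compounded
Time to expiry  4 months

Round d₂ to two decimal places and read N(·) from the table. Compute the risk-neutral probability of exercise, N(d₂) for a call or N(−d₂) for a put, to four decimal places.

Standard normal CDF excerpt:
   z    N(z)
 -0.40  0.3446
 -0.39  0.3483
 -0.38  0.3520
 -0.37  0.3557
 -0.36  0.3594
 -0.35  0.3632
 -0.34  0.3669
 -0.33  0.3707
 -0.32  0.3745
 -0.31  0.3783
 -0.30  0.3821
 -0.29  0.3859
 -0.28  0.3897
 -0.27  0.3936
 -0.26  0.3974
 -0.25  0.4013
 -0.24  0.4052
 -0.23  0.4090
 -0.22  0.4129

T = 0.3333;  σ√T = 0.0981
ln(S/K) + (r + σ²/2)T = ln(162/160) + (0.063 + 0.17²/2)·0.3333 = 0.0124 + 0.0258 = 0.0382
d₁ = 0.0382 / 0.0981 = 0.3896 which rounds to 0.39
d₂ = d₁ − σ√T = 0.3896 − 0.0981 = 0.2915 which rounds to 0.29
Risk-neutral Pr[S_T < K] = N(−d₂) = N(-0.29) = 0.3859

0.3859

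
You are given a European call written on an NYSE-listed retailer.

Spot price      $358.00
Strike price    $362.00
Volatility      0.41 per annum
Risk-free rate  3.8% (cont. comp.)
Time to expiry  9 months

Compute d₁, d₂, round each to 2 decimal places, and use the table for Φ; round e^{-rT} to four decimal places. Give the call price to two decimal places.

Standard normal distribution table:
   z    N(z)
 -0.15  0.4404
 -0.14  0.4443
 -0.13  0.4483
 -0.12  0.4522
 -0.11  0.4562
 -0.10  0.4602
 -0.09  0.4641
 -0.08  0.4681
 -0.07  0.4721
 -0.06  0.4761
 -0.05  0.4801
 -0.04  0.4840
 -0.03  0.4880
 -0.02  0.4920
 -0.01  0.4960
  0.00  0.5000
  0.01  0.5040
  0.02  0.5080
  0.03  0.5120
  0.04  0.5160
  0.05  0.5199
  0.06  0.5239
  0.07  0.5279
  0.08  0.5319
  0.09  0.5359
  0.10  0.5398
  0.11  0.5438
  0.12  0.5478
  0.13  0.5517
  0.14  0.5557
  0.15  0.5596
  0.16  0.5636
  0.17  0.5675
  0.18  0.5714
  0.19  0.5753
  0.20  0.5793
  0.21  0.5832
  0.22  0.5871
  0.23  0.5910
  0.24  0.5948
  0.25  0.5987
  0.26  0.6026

$53.85

σ√T = 0.41·√0.75 = 0.3551
ln(S/K) + (r + σ²/2)T = ln(358/362) + (0.038 + 0.41²/2)·0.75 = -0.0111 + 0.0915 = 0.0804
d₁ = 0.0804 / 0.3551 = 0.2265 which rounds to 0.23
d₂ = d₁ − σ√T = 0.2265 − 0.3551 = -0.1286 which rounds to -0.13
e^(−rT) = e^(−0.038·0.75) = 0.9719
N(d₁) = N(0.23) = 0.5910;  N(d₂) = N(-0.13) = 0.4483
C = 358·0.5910 − 362·0.9719·0.4483 = 211.5780 − 157.7244 = 53.8536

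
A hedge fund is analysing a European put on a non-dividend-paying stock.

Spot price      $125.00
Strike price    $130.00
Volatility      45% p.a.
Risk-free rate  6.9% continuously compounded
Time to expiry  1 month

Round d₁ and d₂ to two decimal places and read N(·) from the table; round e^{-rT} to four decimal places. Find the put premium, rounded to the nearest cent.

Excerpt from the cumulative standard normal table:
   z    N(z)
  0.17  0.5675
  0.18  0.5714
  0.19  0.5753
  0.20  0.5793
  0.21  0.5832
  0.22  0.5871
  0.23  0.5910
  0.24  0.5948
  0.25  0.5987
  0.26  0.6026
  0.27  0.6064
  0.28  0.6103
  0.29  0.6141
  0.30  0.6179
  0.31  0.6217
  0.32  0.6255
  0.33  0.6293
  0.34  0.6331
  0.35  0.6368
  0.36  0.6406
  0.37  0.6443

σ√T = 0.45 × 0.2887 = 0.1299
d₁ = [ln(125/130) + (0.069 + ½·0.45²)·0.08333] / (σ√T) = (-0.0392 + 0.0142) / 0.1299 = -0.1927 which rounds to -0.19
d₂ = -0.1927 − 0.1299 = -0.3226 which rounds to -0.32
exp(−rT) = exp(−0.069·0.08333) = 0.9943
N(−d₂) = N(0.32) = 0.6255;  N(−d₁) = N(0.19) = 0.5753
P = 130·0.9943·0.6255 − 125·0.5753 = 80.8515 − 71.9125 = 8.9390

$8.94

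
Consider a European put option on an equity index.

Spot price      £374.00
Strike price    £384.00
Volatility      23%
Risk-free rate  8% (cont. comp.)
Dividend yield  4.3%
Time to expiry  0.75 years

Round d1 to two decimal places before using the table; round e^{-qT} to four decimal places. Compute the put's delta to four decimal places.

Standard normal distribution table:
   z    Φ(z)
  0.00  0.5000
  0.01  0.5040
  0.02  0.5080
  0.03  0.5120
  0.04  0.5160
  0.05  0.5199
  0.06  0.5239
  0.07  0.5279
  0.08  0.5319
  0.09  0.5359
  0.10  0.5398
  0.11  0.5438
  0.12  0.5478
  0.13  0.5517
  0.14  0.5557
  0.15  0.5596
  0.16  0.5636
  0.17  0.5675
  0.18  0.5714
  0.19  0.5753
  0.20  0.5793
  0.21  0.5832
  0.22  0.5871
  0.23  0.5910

σ√T = 0.23 × 0.8660 = 0.1992
ln(S/K) + (r − q + σ²/2)T = ln(374/384) + (0.08 − 0.043 + 0.23²/2)·0.75 = -0.0264 + 0.0476 = 0.0212
d₁ = 0.0212 / 0.1992 = 0.1064 ⇒ 0.11
N(d₁) = N(0.11) = 0.5438
Δ_put = exp(−qT)·(N(d₁) − 1) = 0.9683·(0.5438 − 1) = -0.4417

-0.4417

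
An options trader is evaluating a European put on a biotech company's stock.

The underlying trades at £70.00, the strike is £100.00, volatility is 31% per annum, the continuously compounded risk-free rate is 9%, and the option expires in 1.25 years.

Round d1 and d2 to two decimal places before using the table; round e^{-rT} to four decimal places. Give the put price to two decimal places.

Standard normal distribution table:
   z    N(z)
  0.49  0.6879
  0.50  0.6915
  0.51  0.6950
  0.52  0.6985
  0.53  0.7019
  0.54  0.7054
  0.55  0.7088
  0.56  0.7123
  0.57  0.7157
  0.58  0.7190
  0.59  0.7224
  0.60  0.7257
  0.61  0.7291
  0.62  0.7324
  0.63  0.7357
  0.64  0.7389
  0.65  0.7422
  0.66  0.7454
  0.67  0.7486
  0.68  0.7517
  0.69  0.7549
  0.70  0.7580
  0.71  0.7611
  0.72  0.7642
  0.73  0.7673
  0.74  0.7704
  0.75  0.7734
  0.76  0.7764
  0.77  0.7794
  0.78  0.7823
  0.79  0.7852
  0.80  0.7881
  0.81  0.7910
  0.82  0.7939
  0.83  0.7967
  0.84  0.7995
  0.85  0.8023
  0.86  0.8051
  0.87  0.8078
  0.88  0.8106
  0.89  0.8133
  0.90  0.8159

σ√T = 0.31 × 1.1180 = 0.3466
d₁ = [ln(70/100) + (0.09 + ½·0.31²)·1.25] / (σ√T) = (-0.3567 + 0.1726) / 0.3466 = -0.5312 → -0.53
d₂ = -0.5312 − 0.3466 = -0.8778 → -0.88
e^(−rT) = e^(−0.09·1.25) = 0.8936
N(−d₂) = N(0.88) = 0.8106;  N(−d₁) = N(0.53) = 0.7019
P = 100·0.8936·0.8106 − 70·0.7019 = 72.4352 − 49.1330 = 23.3022

£23.30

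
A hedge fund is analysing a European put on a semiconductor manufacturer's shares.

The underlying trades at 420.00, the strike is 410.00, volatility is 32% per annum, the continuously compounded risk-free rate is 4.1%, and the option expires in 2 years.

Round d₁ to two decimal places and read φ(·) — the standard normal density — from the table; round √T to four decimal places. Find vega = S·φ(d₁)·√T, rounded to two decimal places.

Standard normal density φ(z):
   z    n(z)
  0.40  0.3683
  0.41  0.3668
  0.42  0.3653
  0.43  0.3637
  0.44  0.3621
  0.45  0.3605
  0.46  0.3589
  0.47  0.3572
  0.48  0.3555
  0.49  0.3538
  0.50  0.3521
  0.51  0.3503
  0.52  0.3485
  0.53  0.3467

σ√T = 0.32·√2 = 0.4525
d₁ = [ln(420/410) + (0.041 + ½·0.32²)·2] / (σ√T) = (0.0241 + 0.1844) / 0.4525 = 0.4607 ≈ 0.46
√T = √2 = 1.4142
φ(d₁) = φ(0.46) = 0.3589
vega = S·φ(d₁)·√T = 420·0.3589·1.4142 = 213.1737

213.17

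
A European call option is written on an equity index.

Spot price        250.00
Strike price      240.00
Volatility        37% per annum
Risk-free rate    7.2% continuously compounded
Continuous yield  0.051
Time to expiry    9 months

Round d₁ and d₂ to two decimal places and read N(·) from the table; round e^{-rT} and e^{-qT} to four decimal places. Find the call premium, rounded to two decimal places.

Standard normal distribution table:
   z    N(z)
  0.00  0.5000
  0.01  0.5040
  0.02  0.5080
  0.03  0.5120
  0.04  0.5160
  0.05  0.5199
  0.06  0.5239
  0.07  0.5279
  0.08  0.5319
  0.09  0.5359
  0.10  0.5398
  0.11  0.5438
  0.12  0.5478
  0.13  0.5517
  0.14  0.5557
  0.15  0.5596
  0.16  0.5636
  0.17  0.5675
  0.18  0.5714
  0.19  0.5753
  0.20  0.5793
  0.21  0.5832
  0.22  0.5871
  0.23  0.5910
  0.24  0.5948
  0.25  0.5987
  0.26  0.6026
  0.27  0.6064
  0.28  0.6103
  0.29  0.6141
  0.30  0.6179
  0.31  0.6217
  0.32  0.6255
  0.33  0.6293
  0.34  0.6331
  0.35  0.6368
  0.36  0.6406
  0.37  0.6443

σ√T = 0.37·√0.75 = 0.3204
d₁ = [ln(250/240) + (0.072 − 0.051 + ½·0.37²)·0.75] / (σ√T) = (0.0408 + 0.0671) / 0.3204 = 0.3368 which rounds to 0.34
d₂ = 0.3368 − 0.3204 = 0.0163 which rounds to 0.02
e^(−qT) = e^(−0.051·0.75) = 0.9625;  e^(−rT) = e^(−0.072·0.75) = 0.9474
N(d₁) = N(0.34) = 0.6331;  N(d₂) = N(0.02) = 0.5080
C = 250·0.9625·0.6331 − 240·0.9474·0.5080 = 152.3397 − 115.5070 = 36.8327

36.83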